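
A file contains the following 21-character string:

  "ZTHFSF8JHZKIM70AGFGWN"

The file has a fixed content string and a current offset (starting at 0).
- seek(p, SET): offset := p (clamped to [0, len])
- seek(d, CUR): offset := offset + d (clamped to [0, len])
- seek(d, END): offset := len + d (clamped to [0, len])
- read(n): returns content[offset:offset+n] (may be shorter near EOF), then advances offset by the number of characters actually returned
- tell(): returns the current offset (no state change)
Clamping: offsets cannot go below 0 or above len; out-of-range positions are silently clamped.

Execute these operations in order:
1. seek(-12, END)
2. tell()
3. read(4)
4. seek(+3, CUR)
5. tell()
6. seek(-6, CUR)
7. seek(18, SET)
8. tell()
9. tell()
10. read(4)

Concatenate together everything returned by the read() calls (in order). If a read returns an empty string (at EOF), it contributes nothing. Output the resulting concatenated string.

After 1 (seek(-12, END)): offset=9
After 2 (tell()): offset=9
After 3 (read(4)): returned 'ZKIM', offset=13
After 4 (seek(+3, CUR)): offset=16
After 5 (tell()): offset=16
After 6 (seek(-6, CUR)): offset=10
After 7 (seek(18, SET)): offset=18
After 8 (tell()): offset=18
After 9 (tell()): offset=18
After 10 (read(4)): returned 'GWN', offset=21

Answer: ZKIMGWN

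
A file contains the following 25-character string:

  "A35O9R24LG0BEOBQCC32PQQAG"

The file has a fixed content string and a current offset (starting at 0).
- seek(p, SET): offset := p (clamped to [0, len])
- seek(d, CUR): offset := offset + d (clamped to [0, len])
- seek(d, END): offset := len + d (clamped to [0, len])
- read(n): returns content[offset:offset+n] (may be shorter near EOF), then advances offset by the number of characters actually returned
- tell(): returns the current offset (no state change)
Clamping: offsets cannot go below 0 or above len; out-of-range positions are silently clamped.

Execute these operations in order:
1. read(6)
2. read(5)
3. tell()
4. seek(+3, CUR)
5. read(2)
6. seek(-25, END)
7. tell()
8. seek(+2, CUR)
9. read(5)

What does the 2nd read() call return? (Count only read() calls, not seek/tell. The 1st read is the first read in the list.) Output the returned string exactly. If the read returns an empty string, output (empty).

After 1 (read(6)): returned 'A35O9R', offset=6
After 2 (read(5)): returned '24LG0', offset=11
After 3 (tell()): offset=11
After 4 (seek(+3, CUR)): offset=14
After 5 (read(2)): returned 'BQ', offset=16
After 6 (seek(-25, END)): offset=0
After 7 (tell()): offset=0
After 8 (seek(+2, CUR)): offset=2
After 9 (read(5)): returned '5O9R2', offset=7

Answer: 24LG0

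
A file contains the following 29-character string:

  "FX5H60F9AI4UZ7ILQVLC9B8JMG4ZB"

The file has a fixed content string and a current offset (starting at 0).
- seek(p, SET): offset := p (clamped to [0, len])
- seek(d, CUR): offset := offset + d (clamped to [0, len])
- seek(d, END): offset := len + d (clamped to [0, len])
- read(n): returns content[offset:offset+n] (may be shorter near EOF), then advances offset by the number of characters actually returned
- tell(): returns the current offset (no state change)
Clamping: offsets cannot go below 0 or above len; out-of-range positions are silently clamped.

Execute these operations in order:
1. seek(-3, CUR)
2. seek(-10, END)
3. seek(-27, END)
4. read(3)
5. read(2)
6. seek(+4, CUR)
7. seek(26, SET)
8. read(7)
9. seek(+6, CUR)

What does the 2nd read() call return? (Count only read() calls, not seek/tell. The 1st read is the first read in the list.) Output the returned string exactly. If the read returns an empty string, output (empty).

After 1 (seek(-3, CUR)): offset=0
After 2 (seek(-10, END)): offset=19
After 3 (seek(-27, END)): offset=2
After 4 (read(3)): returned '5H6', offset=5
After 5 (read(2)): returned '0F', offset=7
After 6 (seek(+4, CUR)): offset=11
After 7 (seek(26, SET)): offset=26
After 8 (read(7)): returned '4ZB', offset=29
After 9 (seek(+6, CUR)): offset=29

Answer: 0F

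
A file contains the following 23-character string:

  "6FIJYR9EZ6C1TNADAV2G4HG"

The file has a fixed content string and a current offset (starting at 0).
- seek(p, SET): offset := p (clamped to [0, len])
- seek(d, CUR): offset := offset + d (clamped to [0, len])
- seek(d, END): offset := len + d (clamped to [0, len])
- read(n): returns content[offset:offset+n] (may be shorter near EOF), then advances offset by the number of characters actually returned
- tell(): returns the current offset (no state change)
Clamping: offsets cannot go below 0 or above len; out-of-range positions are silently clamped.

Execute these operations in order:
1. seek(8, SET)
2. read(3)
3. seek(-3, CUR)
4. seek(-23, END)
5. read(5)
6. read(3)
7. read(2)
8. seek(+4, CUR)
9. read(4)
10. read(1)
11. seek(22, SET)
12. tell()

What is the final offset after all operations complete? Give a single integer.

Answer: 22

Derivation:
After 1 (seek(8, SET)): offset=8
After 2 (read(3)): returned 'Z6C', offset=11
After 3 (seek(-3, CUR)): offset=8
After 4 (seek(-23, END)): offset=0
After 5 (read(5)): returned '6FIJY', offset=5
After 6 (read(3)): returned 'R9E', offset=8
After 7 (read(2)): returned 'Z6', offset=10
After 8 (seek(+4, CUR)): offset=14
After 9 (read(4)): returned 'ADAV', offset=18
After 10 (read(1)): returned '2', offset=19
After 11 (seek(22, SET)): offset=22
After 12 (tell()): offset=22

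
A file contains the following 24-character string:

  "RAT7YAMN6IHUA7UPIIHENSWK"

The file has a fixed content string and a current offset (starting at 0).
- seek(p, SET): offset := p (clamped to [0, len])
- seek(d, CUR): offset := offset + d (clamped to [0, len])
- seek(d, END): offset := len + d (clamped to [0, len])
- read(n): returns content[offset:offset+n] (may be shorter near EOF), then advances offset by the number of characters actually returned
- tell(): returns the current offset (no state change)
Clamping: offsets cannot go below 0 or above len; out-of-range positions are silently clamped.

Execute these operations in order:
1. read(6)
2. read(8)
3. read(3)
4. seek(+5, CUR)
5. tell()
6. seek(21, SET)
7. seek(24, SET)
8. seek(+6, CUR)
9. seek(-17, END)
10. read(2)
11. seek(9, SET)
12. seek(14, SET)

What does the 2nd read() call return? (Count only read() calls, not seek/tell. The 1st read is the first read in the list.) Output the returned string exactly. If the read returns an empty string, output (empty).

Answer: MN6IHUA7

Derivation:
After 1 (read(6)): returned 'RAT7YA', offset=6
After 2 (read(8)): returned 'MN6IHUA7', offset=14
After 3 (read(3)): returned 'UPI', offset=17
After 4 (seek(+5, CUR)): offset=22
After 5 (tell()): offset=22
After 6 (seek(21, SET)): offset=21
After 7 (seek(24, SET)): offset=24
After 8 (seek(+6, CUR)): offset=24
After 9 (seek(-17, END)): offset=7
After 10 (read(2)): returned 'N6', offset=9
After 11 (seek(9, SET)): offset=9
After 12 (seek(14, SET)): offset=14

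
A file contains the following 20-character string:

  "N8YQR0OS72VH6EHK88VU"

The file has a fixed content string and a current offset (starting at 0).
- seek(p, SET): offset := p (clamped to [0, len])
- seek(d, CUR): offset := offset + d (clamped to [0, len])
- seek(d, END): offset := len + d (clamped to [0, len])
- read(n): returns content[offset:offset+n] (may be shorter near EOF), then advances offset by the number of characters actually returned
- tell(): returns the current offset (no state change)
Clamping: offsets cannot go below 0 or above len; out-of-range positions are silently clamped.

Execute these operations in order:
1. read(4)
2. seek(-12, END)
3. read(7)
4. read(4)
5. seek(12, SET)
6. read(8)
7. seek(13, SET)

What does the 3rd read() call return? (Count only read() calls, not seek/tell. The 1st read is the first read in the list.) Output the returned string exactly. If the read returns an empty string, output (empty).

After 1 (read(4)): returned 'N8YQ', offset=4
After 2 (seek(-12, END)): offset=8
After 3 (read(7)): returned '72VH6EH', offset=15
After 4 (read(4)): returned 'K88V', offset=19
After 5 (seek(12, SET)): offset=12
After 6 (read(8)): returned '6EHK88VU', offset=20
After 7 (seek(13, SET)): offset=13

Answer: K88V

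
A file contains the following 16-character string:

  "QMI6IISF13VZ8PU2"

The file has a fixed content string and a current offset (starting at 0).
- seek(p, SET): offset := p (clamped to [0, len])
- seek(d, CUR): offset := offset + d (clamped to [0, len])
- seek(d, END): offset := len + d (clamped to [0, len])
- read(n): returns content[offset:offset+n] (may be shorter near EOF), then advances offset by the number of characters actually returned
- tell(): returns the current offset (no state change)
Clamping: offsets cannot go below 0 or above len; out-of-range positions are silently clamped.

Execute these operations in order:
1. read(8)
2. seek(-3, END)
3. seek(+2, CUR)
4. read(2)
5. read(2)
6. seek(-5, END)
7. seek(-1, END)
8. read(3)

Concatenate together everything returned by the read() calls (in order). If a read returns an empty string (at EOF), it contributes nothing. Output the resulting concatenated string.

After 1 (read(8)): returned 'QMI6IISF', offset=8
After 2 (seek(-3, END)): offset=13
After 3 (seek(+2, CUR)): offset=15
After 4 (read(2)): returned '2', offset=16
After 5 (read(2)): returned '', offset=16
After 6 (seek(-5, END)): offset=11
After 7 (seek(-1, END)): offset=15
After 8 (read(3)): returned '2', offset=16

Answer: QMI6IISF22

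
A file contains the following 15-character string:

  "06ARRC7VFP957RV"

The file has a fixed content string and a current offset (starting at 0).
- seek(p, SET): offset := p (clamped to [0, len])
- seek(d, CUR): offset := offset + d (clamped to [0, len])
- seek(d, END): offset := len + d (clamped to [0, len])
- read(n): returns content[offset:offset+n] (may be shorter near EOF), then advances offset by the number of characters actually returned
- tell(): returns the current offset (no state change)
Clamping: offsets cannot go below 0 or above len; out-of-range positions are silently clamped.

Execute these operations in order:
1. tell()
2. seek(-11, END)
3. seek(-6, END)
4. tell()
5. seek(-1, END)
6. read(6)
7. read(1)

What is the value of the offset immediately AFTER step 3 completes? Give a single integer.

After 1 (tell()): offset=0
After 2 (seek(-11, END)): offset=4
After 3 (seek(-6, END)): offset=9

Answer: 9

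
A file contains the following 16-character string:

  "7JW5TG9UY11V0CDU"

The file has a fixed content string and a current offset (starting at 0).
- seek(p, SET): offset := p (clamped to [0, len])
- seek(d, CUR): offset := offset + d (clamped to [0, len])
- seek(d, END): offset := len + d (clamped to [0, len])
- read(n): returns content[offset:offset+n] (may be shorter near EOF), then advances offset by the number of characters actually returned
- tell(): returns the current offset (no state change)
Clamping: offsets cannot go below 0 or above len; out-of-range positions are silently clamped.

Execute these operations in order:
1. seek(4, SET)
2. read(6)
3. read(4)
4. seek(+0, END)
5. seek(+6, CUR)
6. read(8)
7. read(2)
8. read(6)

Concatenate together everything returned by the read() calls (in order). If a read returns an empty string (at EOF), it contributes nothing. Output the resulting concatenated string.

Answer: TG9UY11V0C

Derivation:
After 1 (seek(4, SET)): offset=4
After 2 (read(6)): returned 'TG9UY1', offset=10
After 3 (read(4)): returned '1V0C', offset=14
After 4 (seek(+0, END)): offset=16
After 5 (seek(+6, CUR)): offset=16
After 6 (read(8)): returned '', offset=16
After 7 (read(2)): returned '', offset=16
After 8 (read(6)): returned '', offset=16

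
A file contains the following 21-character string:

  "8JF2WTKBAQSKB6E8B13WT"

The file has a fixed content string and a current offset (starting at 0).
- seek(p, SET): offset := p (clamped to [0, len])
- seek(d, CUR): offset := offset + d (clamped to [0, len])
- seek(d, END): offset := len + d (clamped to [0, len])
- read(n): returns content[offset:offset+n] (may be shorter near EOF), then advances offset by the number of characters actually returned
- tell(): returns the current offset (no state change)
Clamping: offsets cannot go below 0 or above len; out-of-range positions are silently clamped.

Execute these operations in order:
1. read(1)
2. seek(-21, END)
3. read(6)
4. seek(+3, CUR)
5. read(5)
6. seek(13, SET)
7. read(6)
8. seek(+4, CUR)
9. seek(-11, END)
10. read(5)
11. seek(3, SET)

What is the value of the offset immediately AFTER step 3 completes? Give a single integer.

Answer: 6

Derivation:
After 1 (read(1)): returned '8', offset=1
After 2 (seek(-21, END)): offset=0
After 3 (read(6)): returned '8JF2WT', offset=6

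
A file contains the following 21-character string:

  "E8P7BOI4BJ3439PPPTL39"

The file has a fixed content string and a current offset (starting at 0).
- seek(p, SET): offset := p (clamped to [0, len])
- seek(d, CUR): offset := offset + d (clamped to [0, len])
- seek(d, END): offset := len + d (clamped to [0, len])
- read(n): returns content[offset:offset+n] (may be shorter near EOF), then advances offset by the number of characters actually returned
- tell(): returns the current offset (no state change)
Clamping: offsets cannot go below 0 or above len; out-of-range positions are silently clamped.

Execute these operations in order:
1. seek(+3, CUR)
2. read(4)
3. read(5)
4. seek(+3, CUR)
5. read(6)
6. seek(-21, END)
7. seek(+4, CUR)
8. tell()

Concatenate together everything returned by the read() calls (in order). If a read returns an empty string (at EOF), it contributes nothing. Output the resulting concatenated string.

Answer: 7BOI4BJ34PPTL39

Derivation:
After 1 (seek(+3, CUR)): offset=3
After 2 (read(4)): returned '7BOI', offset=7
After 3 (read(5)): returned '4BJ34', offset=12
After 4 (seek(+3, CUR)): offset=15
After 5 (read(6)): returned 'PPTL39', offset=21
After 6 (seek(-21, END)): offset=0
After 7 (seek(+4, CUR)): offset=4
After 8 (tell()): offset=4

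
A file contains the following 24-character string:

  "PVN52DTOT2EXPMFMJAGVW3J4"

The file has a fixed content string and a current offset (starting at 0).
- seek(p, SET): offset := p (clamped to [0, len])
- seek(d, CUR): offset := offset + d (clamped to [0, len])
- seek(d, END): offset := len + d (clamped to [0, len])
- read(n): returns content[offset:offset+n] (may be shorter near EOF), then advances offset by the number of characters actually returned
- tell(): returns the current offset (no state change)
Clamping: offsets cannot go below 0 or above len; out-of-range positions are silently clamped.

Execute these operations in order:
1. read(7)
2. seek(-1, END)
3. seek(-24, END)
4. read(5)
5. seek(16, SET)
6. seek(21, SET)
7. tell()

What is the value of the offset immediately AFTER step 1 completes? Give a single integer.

Answer: 7

Derivation:
After 1 (read(7)): returned 'PVN52DT', offset=7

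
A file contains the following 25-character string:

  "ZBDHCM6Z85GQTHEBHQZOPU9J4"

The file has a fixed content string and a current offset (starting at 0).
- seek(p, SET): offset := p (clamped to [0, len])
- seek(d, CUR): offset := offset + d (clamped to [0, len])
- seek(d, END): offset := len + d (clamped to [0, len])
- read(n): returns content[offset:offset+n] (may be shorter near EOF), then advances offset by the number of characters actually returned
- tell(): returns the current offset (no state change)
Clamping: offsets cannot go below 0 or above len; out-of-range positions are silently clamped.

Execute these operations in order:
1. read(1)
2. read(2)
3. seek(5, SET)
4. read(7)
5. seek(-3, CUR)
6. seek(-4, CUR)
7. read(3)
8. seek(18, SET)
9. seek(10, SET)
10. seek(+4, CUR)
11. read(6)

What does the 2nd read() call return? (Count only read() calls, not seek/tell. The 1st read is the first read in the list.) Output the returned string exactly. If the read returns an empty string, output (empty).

Answer: BD

Derivation:
After 1 (read(1)): returned 'Z', offset=1
After 2 (read(2)): returned 'BD', offset=3
After 3 (seek(5, SET)): offset=5
After 4 (read(7)): returned 'M6Z85GQ', offset=12
After 5 (seek(-3, CUR)): offset=9
After 6 (seek(-4, CUR)): offset=5
After 7 (read(3)): returned 'M6Z', offset=8
After 8 (seek(18, SET)): offset=18
After 9 (seek(10, SET)): offset=10
After 10 (seek(+4, CUR)): offset=14
After 11 (read(6)): returned 'EBHQZO', offset=20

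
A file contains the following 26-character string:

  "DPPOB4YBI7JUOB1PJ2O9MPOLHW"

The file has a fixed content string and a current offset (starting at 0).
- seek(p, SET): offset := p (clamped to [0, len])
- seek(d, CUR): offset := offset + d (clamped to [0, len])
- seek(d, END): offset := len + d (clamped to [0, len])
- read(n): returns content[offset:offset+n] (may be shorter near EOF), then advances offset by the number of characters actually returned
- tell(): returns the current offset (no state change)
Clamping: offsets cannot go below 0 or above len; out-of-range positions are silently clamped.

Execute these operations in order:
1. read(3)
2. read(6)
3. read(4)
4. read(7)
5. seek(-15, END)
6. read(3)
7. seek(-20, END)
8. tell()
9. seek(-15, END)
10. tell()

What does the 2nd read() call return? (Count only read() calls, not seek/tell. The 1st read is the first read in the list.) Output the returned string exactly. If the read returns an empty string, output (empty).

Answer: OB4YBI

Derivation:
After 1 (read(3)): returned 'DPP', offset=3
After 2 (read(6)): returned 'OB4YBI', offset=9
After 3 (read(4)): returned '7JUO', offset=13
After 4 (read(7)): returned 'B1PJ2O9', offset=20
After 5 (seek(-15, END)): offset=11
After 6 (read(3)): returned 'UOB', offset=14
After 7 (seek(-20, END)): offset=6
After 8 (tell()): offset=6
After 9 (seek(-15, END)): offset=11
After 10 (tell()): offset=11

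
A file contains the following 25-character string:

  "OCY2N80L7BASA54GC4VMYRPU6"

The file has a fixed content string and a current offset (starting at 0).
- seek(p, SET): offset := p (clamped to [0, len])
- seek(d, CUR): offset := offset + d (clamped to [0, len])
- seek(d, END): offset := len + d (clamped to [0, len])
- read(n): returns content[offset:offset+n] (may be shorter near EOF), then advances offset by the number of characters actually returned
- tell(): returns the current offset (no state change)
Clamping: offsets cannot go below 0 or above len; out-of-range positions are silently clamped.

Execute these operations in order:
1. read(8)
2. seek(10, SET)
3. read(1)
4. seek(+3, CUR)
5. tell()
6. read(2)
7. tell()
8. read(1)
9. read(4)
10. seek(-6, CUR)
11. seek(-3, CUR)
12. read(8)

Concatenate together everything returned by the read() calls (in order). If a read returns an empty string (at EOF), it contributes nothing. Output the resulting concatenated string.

Answer: OCY2N80LA4GC4VMYA54GC4VM

Derivation:
After 1 (read(8)): returned 'OCY2N80L', offset=8
After 2 (seek(10, SET)): offset=10
After 3 (read(1)): returned 'A', offset=11
After 4 (seek(+3, CUR)): offset=14
After 5 (tell()): offset=14
After 6 (read(2)): returned '4G', offset=16
After 7 (tell()): offset=16
After 8 (read(1)): returned 'C', offset=17
After 9 (read(4)): returned '4VMY', offset=21
After 10 (seek(-6, CUR)): offset=15
After 11 (seek(-3, CUR)): offset=12
After 12 (read(8)): returned 'A54GC4VM', offset=20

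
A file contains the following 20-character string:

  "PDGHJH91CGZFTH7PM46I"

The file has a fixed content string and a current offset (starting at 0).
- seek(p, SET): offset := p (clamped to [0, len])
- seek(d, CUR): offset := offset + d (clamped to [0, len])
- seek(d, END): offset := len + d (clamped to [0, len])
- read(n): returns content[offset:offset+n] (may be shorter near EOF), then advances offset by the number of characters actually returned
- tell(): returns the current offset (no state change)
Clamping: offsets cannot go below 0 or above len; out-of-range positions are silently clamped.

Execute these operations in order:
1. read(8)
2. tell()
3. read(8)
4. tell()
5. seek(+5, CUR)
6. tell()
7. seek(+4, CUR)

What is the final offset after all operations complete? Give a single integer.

Answer: 20

Derivation:
After 1 (read(8)): returned 'PDGHJH91', offset=8
After 2 (tell()): offset=8
After 3 (read(8)): returned 'CGZFTH7P', offset=16
After 4 (tell()): offset=16
After 5 (seek(+5, CUR)): offset=20
After 6 (tell()): offset=20
After 7 (seek(+4, CUR)): offset=20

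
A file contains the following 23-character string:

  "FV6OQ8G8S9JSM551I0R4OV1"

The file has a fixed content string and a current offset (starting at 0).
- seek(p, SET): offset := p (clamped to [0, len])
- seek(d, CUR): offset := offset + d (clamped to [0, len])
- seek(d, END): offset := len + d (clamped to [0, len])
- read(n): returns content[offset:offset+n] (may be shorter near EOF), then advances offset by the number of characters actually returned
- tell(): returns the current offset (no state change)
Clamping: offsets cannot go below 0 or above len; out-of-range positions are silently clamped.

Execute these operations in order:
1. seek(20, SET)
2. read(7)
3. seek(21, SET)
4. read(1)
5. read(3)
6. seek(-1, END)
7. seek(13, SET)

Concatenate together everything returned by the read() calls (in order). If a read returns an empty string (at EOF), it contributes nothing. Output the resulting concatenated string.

After 1 (seek(20, SET)): offset=20
After 2 (read(7)): returned 'OV1', offset=23
After 3 (seek(21, SET)): offset=21
After 4 (read(1)): returned 'V', offset=22
After 5 (read(3)): returned '1', offset=23
After 6 (seek(-1, END)): offset=22
After 7 (seek(13, SET)): offset=13

Answer: OV1V1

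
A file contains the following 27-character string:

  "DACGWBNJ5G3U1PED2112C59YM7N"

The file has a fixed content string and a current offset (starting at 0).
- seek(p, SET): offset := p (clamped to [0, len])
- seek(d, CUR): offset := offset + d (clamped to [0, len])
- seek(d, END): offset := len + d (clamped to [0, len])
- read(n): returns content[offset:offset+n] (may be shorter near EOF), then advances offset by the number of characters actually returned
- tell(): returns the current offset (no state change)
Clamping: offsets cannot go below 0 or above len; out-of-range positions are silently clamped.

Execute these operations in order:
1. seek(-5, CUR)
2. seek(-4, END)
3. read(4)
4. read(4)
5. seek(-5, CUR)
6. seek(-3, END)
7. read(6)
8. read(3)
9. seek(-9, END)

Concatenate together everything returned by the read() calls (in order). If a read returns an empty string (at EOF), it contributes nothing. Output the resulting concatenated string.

Answer: YM7NM7N

Derivation:
After 1 (seek(-5, CUR)): offset=0
After 2 (seek(-4, END)): offset=23
After 3 (read(4)): returned 'YM7N', offset=27
After 4 (read(4)): returned '', offset=27
After 5 (seek(-5, CUR)): offset=22
After 6 (seek(-3, END)): offset=24
After 7 (read(6)): returned 'M7N', offset=27
After 8 (read(3)): returned '', offset=27
After 9 (seek(-9, END)): offset=18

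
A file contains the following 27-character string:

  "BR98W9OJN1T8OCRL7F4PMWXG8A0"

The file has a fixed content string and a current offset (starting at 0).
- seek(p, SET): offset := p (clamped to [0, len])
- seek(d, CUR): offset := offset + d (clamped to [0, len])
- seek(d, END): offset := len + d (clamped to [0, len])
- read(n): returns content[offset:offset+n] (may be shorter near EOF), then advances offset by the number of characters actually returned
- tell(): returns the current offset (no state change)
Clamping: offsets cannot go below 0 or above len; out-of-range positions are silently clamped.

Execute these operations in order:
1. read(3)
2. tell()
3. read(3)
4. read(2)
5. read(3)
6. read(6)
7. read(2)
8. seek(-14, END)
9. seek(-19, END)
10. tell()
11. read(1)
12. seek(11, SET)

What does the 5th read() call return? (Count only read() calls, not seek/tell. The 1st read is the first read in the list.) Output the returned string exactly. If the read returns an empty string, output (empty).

After 1 (read(3)): returned 'BR9', offset=3
After 2 (tell()): offset=3
After 3 (read(3)): returned '8W9', offset=6
After 4 (read(2)): returned 'OJ', offset=8
After 5 (read(3)): returned 'N1T', offset=11
After 6 (read(6)): returned '8OCRL7', offset=17
After 7 (read(2)): returned 'F4', offset=19
After 8 (seek(-14, END)): offset=13
After 9 (seek(-19, END)): offset=8
After 10 (tell()): offset=8
After 11 (read(1)): returned 'N', offset=9
After 12 (seek(11, SET)): offset=11

Answer: 8OCRL7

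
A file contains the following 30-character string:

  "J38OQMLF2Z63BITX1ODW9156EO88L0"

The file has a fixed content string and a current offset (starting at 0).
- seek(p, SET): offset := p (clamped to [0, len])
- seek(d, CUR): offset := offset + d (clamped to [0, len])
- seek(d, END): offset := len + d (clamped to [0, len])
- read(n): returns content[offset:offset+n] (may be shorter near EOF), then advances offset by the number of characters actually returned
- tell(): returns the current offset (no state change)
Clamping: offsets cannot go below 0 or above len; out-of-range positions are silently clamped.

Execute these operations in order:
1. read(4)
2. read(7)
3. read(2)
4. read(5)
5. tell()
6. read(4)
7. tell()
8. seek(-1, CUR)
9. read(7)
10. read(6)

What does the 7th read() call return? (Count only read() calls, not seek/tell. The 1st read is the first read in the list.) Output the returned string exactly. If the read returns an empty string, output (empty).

After 1 (read(4)): returned 'J38O', offset=4
After 2 (read(7)): returned 'QMLF2Z6', offset=11
After 3 (read(2)): returned '3B', offset=13
After 4 (read(5)): returned 'ITX1O', offset=18
After 5 (tell()): offset=18
After 6 (read(4)): returned 'DW91', offset=22
After 7 (tell()): offset=22
After 8 (seek(-1, CUR)): offset=21
After 9 (read(7)): returned '156EO88', offset=28
After 10 (read(6)): returned 'L0', offset=30

Answer: L0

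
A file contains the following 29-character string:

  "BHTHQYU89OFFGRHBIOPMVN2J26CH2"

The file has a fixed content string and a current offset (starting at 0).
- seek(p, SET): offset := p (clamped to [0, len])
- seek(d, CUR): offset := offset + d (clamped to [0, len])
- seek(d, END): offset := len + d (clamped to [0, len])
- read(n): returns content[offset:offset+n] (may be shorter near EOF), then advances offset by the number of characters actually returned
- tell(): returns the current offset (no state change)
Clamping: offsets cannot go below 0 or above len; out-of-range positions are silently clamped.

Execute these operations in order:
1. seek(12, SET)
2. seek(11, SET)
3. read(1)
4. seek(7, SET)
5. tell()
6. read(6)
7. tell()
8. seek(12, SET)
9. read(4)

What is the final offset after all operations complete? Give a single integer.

After 1 (seek(12, SET)): offset=12
After 2 (seek(11, SET)): offset=11
After 3 (read(1)): returned 'F', offset=12
After 4 (seek(7, SET)): offset=7
After 5 (tell()): offset=7
After 6 (read(6)): returned '89OFFG', offset=13
After 7 (tell()): offset=13
After 8 (seek(12, SET)): offset=12
After 9 (read(4)): returned 'GRHB', offset=16

Answer: 16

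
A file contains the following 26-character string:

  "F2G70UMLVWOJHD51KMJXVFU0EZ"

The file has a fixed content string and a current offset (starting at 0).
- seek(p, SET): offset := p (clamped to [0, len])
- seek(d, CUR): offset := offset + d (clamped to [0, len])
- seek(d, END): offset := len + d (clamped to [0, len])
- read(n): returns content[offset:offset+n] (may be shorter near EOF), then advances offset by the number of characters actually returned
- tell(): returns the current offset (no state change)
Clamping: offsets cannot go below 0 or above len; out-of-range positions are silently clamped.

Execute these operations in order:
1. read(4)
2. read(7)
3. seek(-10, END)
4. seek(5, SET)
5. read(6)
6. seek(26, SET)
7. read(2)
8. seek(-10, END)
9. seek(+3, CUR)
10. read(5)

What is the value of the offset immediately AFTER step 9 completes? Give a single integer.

Answer: 19

Derivation:
After 1 (read(4)): returned 'F2G7', offset=4
After 2 (read(7)): returned '0UMLVWO', offset=11
After 3 (seek(-10, END)): offset=16
After 4 (seek(5, SET)): offset=5
After 5 (read(6)): returned 'UMLVWO', offset=11
After 6 (seek(26, SET)): offset=26
After 7 (read(2)): returned '', offset=26
After 8 (seek(-10, END)): offset=16
After 9 (seek(+3, CUR)): offset=19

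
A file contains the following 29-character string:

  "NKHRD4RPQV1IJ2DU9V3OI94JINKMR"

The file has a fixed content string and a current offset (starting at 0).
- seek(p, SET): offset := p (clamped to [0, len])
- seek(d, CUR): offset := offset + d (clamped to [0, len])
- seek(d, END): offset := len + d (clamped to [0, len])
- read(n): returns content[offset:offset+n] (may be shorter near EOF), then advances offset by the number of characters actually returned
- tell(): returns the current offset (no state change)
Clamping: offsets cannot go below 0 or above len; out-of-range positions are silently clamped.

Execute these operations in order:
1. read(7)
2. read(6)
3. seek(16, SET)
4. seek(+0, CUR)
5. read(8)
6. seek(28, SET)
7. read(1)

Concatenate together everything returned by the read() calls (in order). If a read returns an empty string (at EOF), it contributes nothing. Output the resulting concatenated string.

After 1 (read(7)): returned 'NKHRD4R', offset=7
After 2 (read(6)): returned 'PQV1IJ', offset=13
After 3 (seek(16, SET)): offset=16
After 4 (seek(+0, CUR)): offset=16
After 5 (read(8)): returned '9V3OI94J', offset=24
After 6 (seek(28, SET)): offset=28
After 7 (read(1)): returned 'R', offset=29

Answer: NKHRD4RPQV1IJ9V3OI94JR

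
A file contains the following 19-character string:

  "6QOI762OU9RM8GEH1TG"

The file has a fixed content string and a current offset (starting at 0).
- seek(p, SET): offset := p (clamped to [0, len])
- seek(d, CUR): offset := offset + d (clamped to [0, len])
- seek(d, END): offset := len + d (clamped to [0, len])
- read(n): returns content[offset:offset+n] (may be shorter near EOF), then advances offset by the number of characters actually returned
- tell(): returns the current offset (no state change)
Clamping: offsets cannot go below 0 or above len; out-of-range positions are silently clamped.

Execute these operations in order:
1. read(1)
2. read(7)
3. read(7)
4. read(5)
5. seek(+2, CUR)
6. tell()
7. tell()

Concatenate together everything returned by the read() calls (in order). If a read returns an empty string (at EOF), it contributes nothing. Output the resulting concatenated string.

Answer: 6QOI762OU9RM8GEH1TG

Derivation:
After 1 (read(1)): returned '6', offset=1
After 2 (read(7)): returned 'QOI762O', offset=8
After 3 (read(7)): returned 'U9RM8GE', offset=15
After 4 (read(5)): returned 'H1TG', offset=19
After 5 (seek(+2, CUR)): offset=19
After 6 (tell()): offset=19
After 7 (tell()): offset=19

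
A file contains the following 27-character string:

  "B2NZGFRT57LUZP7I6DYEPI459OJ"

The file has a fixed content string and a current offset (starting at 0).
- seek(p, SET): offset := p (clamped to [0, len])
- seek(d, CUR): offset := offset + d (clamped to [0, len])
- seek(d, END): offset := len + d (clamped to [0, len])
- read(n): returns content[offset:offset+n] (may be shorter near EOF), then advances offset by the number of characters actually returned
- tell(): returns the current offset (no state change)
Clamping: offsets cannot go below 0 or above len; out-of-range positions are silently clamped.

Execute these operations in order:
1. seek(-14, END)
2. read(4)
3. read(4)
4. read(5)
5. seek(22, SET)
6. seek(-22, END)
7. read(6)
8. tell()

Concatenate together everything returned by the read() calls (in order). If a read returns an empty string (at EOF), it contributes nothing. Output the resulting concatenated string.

After 1 (seek(-14, END)): offset=13
After 2 (read(4)): returned 'P7I6', offset=17
After 3 (read(4)): returned 'DYEP', offset=21
After 4 (read(5)): returned 'I459O', offset=26
After 5 (seek(22, SET)): offset=22
After 6 (seek(-22, END)): offset=5
After 7 (read(6)): returned 'FRT57L', offset=11
After 8 (tell()): offset=11

Answer: P7I6DYEPI459OFRT57L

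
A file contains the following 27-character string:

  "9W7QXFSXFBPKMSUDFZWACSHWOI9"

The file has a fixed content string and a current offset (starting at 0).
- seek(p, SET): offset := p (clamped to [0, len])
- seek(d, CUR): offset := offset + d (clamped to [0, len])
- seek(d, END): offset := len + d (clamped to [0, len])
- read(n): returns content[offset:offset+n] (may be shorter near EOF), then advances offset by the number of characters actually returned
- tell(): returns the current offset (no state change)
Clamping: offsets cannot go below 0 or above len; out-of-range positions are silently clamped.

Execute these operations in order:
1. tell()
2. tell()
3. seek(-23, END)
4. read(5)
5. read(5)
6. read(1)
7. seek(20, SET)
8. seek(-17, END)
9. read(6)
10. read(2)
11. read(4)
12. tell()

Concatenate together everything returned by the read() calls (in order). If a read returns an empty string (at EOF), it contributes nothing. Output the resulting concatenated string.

After 1 (tell()): offset=0
After 2 (tell()): offset=0
After 3 (seek(-23, END)): offset=4
After 4 (read(5)): returned 'XFSXF', offset=9
After 5 (read(5)): returned 'BPKMS', offset=14
After 6 (read(1)): returned 'U', offset=15
After 7 (seek(20, SET)): offset=20
After 8 (seek(-17, END)): offset=10
After 9 (read(6)): returned 'PKMSUD', offset=16
After 10 (read(2)): returned 'FZ', offset=18
After 11 (read(4)): returned 'WACS', offset=22
After 12 (tell()): offset=22

Answer: XFSXFBPKMSUPKMSUDFZWACS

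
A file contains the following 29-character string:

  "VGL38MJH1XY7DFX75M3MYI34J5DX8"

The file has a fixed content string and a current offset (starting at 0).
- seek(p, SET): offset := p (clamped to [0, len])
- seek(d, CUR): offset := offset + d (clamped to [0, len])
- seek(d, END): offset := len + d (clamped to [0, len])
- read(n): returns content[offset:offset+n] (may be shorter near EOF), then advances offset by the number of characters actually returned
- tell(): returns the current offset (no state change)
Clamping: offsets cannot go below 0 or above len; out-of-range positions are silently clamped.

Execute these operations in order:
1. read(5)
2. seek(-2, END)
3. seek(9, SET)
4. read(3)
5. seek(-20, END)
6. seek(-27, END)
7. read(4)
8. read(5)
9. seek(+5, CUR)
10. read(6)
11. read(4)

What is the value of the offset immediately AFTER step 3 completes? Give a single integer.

Answer: 9

Derivation:
After 1 (read(5)): returned 'VGL38', offset=5
After 2 (seek(-2, END)): offset=27
After 3 (seek(9, SET)): offset=9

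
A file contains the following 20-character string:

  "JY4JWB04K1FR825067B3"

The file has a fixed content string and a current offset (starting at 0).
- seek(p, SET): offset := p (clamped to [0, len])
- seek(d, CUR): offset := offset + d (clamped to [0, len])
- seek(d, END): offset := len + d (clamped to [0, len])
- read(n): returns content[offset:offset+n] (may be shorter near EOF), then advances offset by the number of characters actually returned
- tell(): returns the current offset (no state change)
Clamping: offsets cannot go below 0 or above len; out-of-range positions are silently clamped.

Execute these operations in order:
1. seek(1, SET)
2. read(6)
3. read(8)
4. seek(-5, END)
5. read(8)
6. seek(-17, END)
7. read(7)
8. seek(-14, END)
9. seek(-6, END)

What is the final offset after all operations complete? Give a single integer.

After 1 (seek(1, SET)): offset=1
After 2 (read(6)): returned 'Y4JWB0', offset=7
After 3 (read(8)): returned '4K1FR825', offset=15
After 4 (seek(-5, END)): offset=15
After 5 (read(8)): returned '067B3', offset=20
After 6 (seek(-17, END)): offset=3
After 7 (read(7)): returned 'JWB04K1', offset=10
After 8 (seek(-14, END)): offset=6
After 9 (seek(-6, END)): offset=14

Answer: 14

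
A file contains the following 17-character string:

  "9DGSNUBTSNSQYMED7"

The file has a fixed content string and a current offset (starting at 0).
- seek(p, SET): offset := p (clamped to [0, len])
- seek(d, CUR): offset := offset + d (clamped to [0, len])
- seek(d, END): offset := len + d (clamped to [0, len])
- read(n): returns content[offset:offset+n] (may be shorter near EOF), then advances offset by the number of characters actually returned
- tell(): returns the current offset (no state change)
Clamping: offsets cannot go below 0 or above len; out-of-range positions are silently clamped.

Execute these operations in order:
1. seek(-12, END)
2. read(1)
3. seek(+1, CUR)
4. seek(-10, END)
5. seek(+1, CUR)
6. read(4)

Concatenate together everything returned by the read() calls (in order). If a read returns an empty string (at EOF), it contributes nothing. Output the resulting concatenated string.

Answer: USNSQ

Derivation:
After 1 (seek(-12, END)): offset=5
After 2 (read(1)): returned 'U', offset=6
After 3 (seek(+1, CUR)): offset=7
After 4 (seek(-10, END)): offset=7
After 5 (seek(+1, CUR)): offset=8
After 6 (read(4)): returned 'SNSQ', offset=12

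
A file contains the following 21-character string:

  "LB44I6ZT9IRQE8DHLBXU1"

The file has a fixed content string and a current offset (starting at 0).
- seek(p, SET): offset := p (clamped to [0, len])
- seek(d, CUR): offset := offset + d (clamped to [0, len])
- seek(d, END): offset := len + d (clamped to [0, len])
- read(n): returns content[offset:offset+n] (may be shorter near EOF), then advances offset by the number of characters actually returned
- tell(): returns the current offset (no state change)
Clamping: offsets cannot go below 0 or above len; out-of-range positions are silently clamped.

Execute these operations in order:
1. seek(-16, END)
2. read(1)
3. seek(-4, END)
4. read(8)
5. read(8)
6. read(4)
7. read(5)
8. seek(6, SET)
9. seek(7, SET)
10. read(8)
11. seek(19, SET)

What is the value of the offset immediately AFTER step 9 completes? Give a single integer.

Answer: 7

Derivation:
After 1 (seek(-16, END)): offset=5
After 2 (read(1)): returned '6', offset=6
After 3 (seek(-4, END)): offset=17
After 4 (read(8)): returned 'BXU1', offset=21
After 5 (read(8)): returned '', offset=21
After 6 (read(4)): returned '', offset=21
After 7 (read(5)): returned '', offset=21
After 8 (seek(6, SET)): offset=6
After 9 (seek(7, SET)): offset=7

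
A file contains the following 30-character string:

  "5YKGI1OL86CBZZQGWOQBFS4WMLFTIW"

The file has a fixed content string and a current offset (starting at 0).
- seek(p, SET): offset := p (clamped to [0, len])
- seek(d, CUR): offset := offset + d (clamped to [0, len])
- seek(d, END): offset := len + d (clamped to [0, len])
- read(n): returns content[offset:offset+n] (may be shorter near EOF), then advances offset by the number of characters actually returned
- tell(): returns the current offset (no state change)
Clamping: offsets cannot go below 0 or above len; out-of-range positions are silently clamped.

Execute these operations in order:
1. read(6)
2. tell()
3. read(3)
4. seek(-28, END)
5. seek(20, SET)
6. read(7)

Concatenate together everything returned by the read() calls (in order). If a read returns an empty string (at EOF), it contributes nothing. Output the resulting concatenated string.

Answer: 5YKGI1OL8FS4WMLF

Derivation:
After 1 (read(6)): returned '5YKGI1', offset=6
After 2 (tell()): offset=6
After 3 (read(3)): returned 'OL8', offset=9
After 4 (seek(-28, END)): offset=2
After 5 (seek(20, SET)): offset=20
After 6 (read(7)): returned 'FS4WMLF', offset=27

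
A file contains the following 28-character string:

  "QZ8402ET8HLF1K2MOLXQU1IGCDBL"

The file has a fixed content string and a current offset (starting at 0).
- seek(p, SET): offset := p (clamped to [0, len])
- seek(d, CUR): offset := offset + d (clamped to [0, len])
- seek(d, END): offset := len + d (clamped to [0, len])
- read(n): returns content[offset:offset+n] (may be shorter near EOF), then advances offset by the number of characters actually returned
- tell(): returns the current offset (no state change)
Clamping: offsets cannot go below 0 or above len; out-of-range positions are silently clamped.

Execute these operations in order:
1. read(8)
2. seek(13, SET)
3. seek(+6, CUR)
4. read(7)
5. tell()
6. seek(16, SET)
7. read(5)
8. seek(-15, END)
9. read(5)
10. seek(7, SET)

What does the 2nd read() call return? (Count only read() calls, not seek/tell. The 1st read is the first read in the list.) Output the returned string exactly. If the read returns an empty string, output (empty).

Answer: QU1IGCD

Derivation:
After 1 (read(8)): returned 'QZ8402ET', offset=8
After 2 (seek(13, SET)): offset=13
After 3 (seek(+6, CUR)): offset=19
After 4 (read(7)): returned 'QU1IGCD', offset=26
After 5 (tell()): offset=26
After 6 (seek(16, SET)): offset=16
After 7 (read(5)): returned 'OLXQU', offset=21
After 8 (seek(-15, END)): offset=13
After 9 (read(5)): returned 'K2MOL', offset=18
After 10 (seek(7, SET)): offset=7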